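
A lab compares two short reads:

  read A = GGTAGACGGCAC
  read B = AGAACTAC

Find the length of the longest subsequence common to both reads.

Let dp[i][j] be the LCS length of the first i bases of read A and the first j bases of read B. dp[i][j] = dp[i-1][j-1]+1 when the i-th and j-th bases match, else max(dp[i-1][j], dp[i][j-1]).
    ·  A  G  A  A  C  T  A  C
 ·  0  0  0  0  0  0  0  0  0
 G  0  0  1  1  1  1  1  1  1
 G  0  0  1  1  1  1  1  1  1
 T  0  0  1  1  1  1  2  2  2
 A  0  1  1  2  2  2  2  3  3
 G  0  1  2  2  2  2  2  3  3
 A  0  1  2  3  3  3  3  3  3
 C  0  1  2  3  3  4  4  4  4
 G  0  1  2  3  3  4  4  4  4
 G  0  1  2  3  3  4  4  4  4
 C  0  1  2  3  3  4  4  4  5
 A  0  1  2  3  4  4  4  5  5
 C  0  1  2  3  4  5  5  5  6
dp[12][8] = 6. One LCS (by backtracking along matches): GAACAC.

6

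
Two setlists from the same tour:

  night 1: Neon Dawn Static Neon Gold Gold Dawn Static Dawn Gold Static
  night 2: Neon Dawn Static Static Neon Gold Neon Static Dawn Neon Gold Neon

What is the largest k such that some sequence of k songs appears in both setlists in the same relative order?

8

Taking Neon (night 1 #1, night 2 #1), Dawn (night 1 #2, night 2 #2), Static (night 1 #3, night 2 #4), Neon (night 1 #4, night 2 #5), Gold (night 1 #5, night 2 #6), Static (night 1 #8, night 2 #8), Dawn (night 1 #9, night 2 #9), Gold (night 1 #10, night 2 #11) gives a common subsequence of length 8. Since dp[11][12] = 8, nothing longer is possible.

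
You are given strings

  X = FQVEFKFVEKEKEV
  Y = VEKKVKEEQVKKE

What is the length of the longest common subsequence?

8

Taking V (X #3, Y #1), E (X #4, Y #2), K (X #6, Y #4), V (X #8, Y #5), E (X #9, Y #8), K (X #10, Y #11), K (X #12, Y #12), E (X #13, Y #13) gives a common subsequence of length 8. dp[14][13] = 8 confirms this is the maximum.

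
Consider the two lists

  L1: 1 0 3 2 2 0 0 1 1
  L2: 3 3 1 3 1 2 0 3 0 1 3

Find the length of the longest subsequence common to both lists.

Match 1 [1,3]; then 3 [3,4]; then 2 [5,6]; then 0 [6,7]; then 0 [7,9]; then 1 [8,10] — 6 values in the same relative order in both. dp[9][11] = 6 confirms this is the maximum.

6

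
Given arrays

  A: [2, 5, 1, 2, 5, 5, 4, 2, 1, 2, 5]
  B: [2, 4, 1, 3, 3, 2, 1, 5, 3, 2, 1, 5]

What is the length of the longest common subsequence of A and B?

7

One common subsequence of length 7: 2 at A[1]=B[1], then 1 at A[3]=B[3], then 2 at A[4]=B[6], then 5 at A[5]=B[8], then 2 at A[8]=B[10], then 1 at A[9]=B[11], then 5 at A[11]=B[12]. dp[11][12] = 7 confirms this is the maximum.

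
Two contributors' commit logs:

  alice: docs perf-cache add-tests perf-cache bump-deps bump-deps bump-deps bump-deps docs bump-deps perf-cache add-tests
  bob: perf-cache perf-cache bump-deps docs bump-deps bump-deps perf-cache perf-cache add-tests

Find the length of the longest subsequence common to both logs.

7

One common subsequence of length 7: perf-cache [2,1]; then perf-cache [4,2]; then bump-deps [5,3]; then bump-deps [6,5]; then bump-deps [7,6]; then perf-cache [11,8]; then add-tests [12,9]. The LCS DP gives dp[12][9] = 7, so this is optimal.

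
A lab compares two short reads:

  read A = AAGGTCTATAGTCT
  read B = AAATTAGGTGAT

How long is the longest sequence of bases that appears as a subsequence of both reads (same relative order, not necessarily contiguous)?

8

One common subsequence of length 8: A at read A[1]=read B[2], then A at read A[2]=read B[3], then T at read A[5]=read B[4], then T at read A[7]=read B[5], then A at read A[8]=read B[6], then T at read A[9]=read B[9], then A at read A[10]=read B[11], then T at read A[14]=read B[12]. dp[14][12] = 8 confirms this is the maximum.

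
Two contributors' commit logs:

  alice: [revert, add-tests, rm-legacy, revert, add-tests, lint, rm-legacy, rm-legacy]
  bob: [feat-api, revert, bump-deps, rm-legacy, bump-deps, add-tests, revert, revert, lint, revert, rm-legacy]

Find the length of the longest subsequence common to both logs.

5

Match revert [1,2], then add-tests [2,6], then revert [4,8], then lint [6,9], then rm-legacy [8,11] — 5 commits in the same relative order in both. dp[8][11] = 5 confirms this is the maximum.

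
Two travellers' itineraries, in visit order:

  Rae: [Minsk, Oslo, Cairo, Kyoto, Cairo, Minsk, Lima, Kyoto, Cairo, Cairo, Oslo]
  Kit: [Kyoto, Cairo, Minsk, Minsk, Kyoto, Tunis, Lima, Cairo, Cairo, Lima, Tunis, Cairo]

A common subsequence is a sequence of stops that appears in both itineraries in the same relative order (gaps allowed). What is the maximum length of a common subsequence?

Taking Kyoto (Rae #4, Kit #1), Cairo (Rae #5, Kit #2), Minsk (Rae #6, Kit #4), Lima (Rae #7, Kit #7), Cairo (Rae #9, Kit #9), Cairo (Rae #10, Kit #12) gives a common subsequence of length 6, and the DP table's final entry dp[11][12] is also 6, so no common subsequence is longer.

6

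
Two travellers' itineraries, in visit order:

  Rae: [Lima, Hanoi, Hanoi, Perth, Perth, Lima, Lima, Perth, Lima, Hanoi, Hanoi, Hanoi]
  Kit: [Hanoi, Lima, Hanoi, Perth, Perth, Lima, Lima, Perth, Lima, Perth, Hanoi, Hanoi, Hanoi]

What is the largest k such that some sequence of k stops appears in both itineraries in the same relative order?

Match Lima [1,2] → Hanoi [3,3] → Perth [4,4] → Perth [5,5] → Lima [6,6] → Lima [7,7] → Perth [8,8] → Lima [9,9] → Hanoi [10,11] → Hanoi [11,12] → Hanoi [12,13] — 11 stops in the same relative order in both. Since dp[12][13] = 11, nothing longer is possible.

11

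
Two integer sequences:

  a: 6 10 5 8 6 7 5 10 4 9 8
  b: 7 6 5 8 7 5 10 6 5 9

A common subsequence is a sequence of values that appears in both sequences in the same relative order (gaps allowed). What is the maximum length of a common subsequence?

7

Let dp[i][j] be the LCS length of the first i values of a and the first j values of b. dp[i][j] = dp[i-1][j-1]+1 when the i-th and j-th values match, else max(dp[i-1][j], dp[i][j-1]).
    ·  7  6  5  8  7  5 10  6  5  9
 ·  0  0  0  0  0  0  0  0  0  0  0
 6  0  0  1  1  1  1  1  1  1  1  1
10  0  0  1  1  1  1  1  2  2  2  2
 5  0  0  1  2  2  2  2  2  2  3  3
 8  0  0  1  2  3  3  3  3  3  3  3
 6  0  0  1  2  3  3  3  3  4  4  4
 7  0  1  1  2  3  4  4  4  4  4  4
 5  0  1  1  2  3  4  5  5  5  5  5
10  0  1  1  2  3  4  5  6  6  6  6
 4  0  1  1  2  3  4  5  6  6  6  6
 9  0  1  1  2  3  4  5  6  6  6  7
 8  0  1  1  2  3  4  5  6  6  6  7
dp[11][10] = 7. One LCS (by backtracking along matches): 6, 5, 8, 7, 5, 10, 9.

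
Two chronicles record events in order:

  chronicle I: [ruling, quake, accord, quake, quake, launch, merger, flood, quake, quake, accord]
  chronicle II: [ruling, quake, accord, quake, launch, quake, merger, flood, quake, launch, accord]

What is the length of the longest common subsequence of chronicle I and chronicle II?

Taking ruling [1,1], quake [2,2], accord [3,3], quake [4,4], quake [5,6], merger [7,7], flood [8,8], quake [9,9], accord [11,11] gives a common subsequence of length 9. Since dp[11][11] = 9, nothing longer is possible.

9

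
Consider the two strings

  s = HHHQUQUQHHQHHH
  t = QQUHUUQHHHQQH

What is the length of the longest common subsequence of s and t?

Pick H (s #3, t #4) → U (s #5, t #5) → U (s #7, t #6) → Q (s #8, t #7) → H (s #9, t #9) → H (s #10, t #10) → Q (s #11, t #12) → H (s #14, t #13); all 8 characters appear in both, in order. The LCS DP gives dp[14][13] = 8, so this is optimal.

8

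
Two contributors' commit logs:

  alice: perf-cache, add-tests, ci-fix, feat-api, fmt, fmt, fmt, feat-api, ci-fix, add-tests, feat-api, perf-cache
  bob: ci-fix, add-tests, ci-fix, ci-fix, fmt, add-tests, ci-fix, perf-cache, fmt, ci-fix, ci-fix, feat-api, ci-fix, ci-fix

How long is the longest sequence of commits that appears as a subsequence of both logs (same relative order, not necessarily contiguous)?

Match add-tests (alice #2, bob #2); then ci-fix (alice #3, bob #4); then fmt (alice #5, bob #5); then fmt (alice #6, bob #9); then feat-api (alice #8, bob #12); then ci-fix (alice #9, bob #14) — 6 commits in the same relative order in both, and the DP table's final entry dp[12][14] is also 6, so no common subsequence is longer.

6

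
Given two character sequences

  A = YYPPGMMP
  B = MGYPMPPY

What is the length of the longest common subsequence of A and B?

Match Y [2,3], then P [3,4], then P [4,6], then P [8,7] — 4 characters in the same relative order in both, and the DP table's final entry dp[8][8] is also 4, so no common subsequence is longer.

4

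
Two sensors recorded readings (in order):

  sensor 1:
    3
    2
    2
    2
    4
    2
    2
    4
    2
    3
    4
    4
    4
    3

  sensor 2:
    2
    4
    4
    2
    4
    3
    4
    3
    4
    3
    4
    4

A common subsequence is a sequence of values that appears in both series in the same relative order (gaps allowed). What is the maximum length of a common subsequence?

8

Pick 2 at sensor 1[2]=sensor 2[1]; then 2 at sensor 1[4]=sensor 2[4]; then 4 at sensor 1[5]=sensor 2[5]; then 4 at sensor 1[8]=sensor 2[7]; then 3 at sensor 1[10]=sensor 2[8]; then 4 at sensor 1[11]=sensor 2[9]; then 4 at sensor 1[12]=sensor 2[11]; then 4 at sensor 1[13]=sensor 2[12]; all 8 values appear in both, in order. dp[14][12] = 8 confirms this is the maximum.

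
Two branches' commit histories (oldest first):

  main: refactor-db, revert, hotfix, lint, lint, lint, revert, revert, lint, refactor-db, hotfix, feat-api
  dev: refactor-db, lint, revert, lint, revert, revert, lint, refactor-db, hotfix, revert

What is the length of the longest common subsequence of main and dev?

8

One common subsequence of length 8: refactor-db [1,1]; then revert [2,3]; then lint [6,4]; then revert [7,5]; then revert [8,6]; then lint [9,7]; then refactor-db [10,8]; then hotfix [11,9], and the DP table's final entry dp[12][10] is also 8, so no common subsequence is longer.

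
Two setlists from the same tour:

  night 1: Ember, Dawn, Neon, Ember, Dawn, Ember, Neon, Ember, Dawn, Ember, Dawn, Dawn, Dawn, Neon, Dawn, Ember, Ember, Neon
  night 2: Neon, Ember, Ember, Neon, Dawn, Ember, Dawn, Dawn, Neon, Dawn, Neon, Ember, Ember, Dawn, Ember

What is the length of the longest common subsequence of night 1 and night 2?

One common subsequence of length 12: Neon at night 1[3]=night 2[1], then Ember at night 1[4]=night 2[2], then Ember at night 1[6]=night 2[3], then Neon at night 1[7]=night 2[4], then Dawn at night 1[9]=night 2[5], then Ember at night 1[10]=night 2[6], then Dawn at night 1[11]=night 2[7], then Dawn at night 1[12]=night 2[8], then Dawn at night 1[13]=night 2[10], then Neon at night 1[14]=night 2[11], then Dawn at night 1[15]=night 2[14], then Ember at night 1[17]=night 2[15]. The LCS DP gives dp[18][15] = 12, so this is optimal.

12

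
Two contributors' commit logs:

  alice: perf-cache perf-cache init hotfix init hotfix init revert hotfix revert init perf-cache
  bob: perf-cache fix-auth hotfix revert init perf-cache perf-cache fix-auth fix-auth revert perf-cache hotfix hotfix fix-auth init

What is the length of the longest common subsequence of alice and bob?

6

Pick perf-cache (alice #1, bob #1) → hotfix (alice #4, bob #3) → init (alice #5, bob #5) → hotfix (alice #6, bob #12) → hotfix (alice #9, bob #13) → init (alice #11, bob #15); all 6 commits appear in both, in order. dp[12][15] = 6 confirms this is the maximum.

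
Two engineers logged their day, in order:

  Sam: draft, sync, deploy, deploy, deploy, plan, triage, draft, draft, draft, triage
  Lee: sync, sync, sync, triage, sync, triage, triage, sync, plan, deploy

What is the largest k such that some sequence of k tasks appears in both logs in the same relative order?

One common subsequence of length 3: sync [2,5] → triage [7,6] → triage [11,7], and the DP table's final entry dp[11][10] is also 3, so no common subsequence is longer.

3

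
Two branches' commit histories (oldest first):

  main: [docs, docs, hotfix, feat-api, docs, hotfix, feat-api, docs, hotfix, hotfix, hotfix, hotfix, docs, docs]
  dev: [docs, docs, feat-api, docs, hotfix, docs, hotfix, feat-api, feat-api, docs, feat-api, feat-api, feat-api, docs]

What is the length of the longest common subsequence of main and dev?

9

One common subsequence of length 9: docs [1,1], docs [2,2], feat-api [4,3], docs [5,4], hotfix [6,5], docs [8,6], hotfix [9,7], docs [13,10], docs [14,14]. The LCS DP gives dp[14][14] = 9, so this is optimal.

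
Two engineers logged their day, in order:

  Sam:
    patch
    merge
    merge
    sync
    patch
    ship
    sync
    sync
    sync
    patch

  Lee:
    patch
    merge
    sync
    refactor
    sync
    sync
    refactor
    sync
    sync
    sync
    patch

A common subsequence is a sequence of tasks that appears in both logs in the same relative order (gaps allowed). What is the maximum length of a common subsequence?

Pick patch (Sam #1, Lee #1), then merge (Sam #2, Lee #2), then sync (Sam #4, Lee #6), then sync (Sam #7, Lee #8), then sync (Sam #8, Lee #9), then sync (Sam #9, Lee #10), then patch (Sam #10, Lee #11); all 7 tasks appear in both, in order. dp[10][11] = 7 confirms this is the maximum.

7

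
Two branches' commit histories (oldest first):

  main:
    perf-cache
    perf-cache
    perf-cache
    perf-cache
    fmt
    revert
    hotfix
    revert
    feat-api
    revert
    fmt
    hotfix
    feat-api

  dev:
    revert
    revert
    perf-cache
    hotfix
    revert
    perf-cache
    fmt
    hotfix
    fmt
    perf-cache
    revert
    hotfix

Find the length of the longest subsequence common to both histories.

Match perf-cache [1,3], then perf-cache [4,6], then fmt [5,7], then hotfix [7,8], then revert [10,11], then hotfix [12,12] — 6 commits in the same relative order in both. The LCS DP gives dp[13][12] = 6, so this is optimal.

6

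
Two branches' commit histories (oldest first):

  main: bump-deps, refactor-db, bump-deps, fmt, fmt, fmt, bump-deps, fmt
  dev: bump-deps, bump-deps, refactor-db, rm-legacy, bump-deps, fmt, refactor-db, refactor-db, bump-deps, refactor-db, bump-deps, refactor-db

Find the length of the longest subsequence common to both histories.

Taking bump-deps (main #1, dev #2), then refactor-db (main #2, dev #3), then bump-deps (main #3, dev #5), then fmt (main #4, dev #6), then bump-deps (main #7, dev #11) gives a common subsequence of length 5. dp[8][12] = 5 confirms this is the maximum.

5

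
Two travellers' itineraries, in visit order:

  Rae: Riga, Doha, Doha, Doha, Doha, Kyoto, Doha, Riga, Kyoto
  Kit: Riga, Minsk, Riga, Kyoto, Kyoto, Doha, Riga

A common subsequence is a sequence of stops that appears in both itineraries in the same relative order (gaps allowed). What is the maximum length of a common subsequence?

One common subsequence of length 4: Riga (Rae #1, Kit #3), then Kyoto (Rae #6, Kit #5), then Doha (Rae #7, Kit #6), then Riga (Rae #8, Kit #7). Since dp[9][7] = 4, nothing longer is possible.

4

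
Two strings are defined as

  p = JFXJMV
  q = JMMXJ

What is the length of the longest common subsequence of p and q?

Pick J at p[1]=q[1], X at p[3]=q[4], J at p[4]=q[5]; all 3 characters appear in both, in order, and the DP table's final entry dp[6][5] is also 3, so no common subsequence is longer.

3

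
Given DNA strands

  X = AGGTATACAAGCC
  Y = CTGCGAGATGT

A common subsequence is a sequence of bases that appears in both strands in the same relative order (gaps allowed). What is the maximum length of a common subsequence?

5

Match A [1,6] → G [3,7] → A [5,8] → T [6,9] → G [11,10] — 5 bases in the same relative order in both, and the DP table's final entry dp[13][11] is also 5, so no common subsequence is longer.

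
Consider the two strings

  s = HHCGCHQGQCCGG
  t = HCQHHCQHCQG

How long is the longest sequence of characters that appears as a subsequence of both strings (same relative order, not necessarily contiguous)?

6

Taking H [1,4]; then H [2,5]; then C [3,6]; then C [5,9]; then Q [9,10]; then G [13,11] gives a common subsequence of length 6. The LCS DP gives dp[13][11] = 6, so this is optimal.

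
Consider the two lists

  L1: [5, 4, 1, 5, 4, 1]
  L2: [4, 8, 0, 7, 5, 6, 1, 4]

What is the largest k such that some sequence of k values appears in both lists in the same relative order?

3

Let dp[i][j] be the LCS length of the first i values of L1 and the first j values of L2. dp[i][j] = dp[i-1][j-1]+1 when the i-th and j-th values match, else max(dp[i-1][j], dp[i][j-1]).
    ·  4  8  0  7  5  6  1  4
 ·  0  0  0  0  0  0  0  0  0
 5  0  0  0  0  0  1  1  1  1
 4  0  1  1  1  1  1  1  1  2
 1  0  1  1  1  1  1  1  2  2
 5  0  1  1  1  1  2  2  2  2
 4  0  1  1  1  1  2  2  2  3
 1  0  1  1  1  1  2  2  3  3
dp[6][8] = 3. One LCS (by backtracking along matches): 5, 1, 4.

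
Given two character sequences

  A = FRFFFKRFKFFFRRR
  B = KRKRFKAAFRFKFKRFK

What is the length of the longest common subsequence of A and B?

9

One common subsequence of length 9: R (A #2, B #2); then K (A #6, B #3); then R (A #7, B #4); then F (A #8, B #5); then K (A #9, B #6); then F (A #10, B #9); then F (A #11, B #11); then F (A #12, B #13); then R (A #13, B #15). Since dp[15][17] = 9, nothing longer is possible.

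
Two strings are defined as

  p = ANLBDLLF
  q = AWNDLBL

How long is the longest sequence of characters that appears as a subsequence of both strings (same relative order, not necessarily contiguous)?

Taking A (p #1, q #1) → N (p #2, q #3) → L (p #3, q #5) → B (p #4, q #6) → L (p #7, q #7) gives a common subsequence of length 5. dp[8][7] = 5 confirms this is the maximum.

5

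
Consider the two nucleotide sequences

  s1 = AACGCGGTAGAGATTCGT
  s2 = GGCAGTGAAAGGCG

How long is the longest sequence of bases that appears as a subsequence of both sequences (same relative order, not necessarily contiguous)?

Taking G (s1 #4, s2 #2) → C (s1 #5, s2 #3) → G (s1 #6, s2 #5) → G (s1 #7, s2 #7) → A (s1 #9, s2 #10) → G (s1 #10, s2 #11) → G (s1 #12, s2 #12) → C (s1 #16, s2 #13) → G (s1 #17, s2 #14) gives a common subsequence of length 9. Since dp[18][14] = 9, nothing longer is possible.

9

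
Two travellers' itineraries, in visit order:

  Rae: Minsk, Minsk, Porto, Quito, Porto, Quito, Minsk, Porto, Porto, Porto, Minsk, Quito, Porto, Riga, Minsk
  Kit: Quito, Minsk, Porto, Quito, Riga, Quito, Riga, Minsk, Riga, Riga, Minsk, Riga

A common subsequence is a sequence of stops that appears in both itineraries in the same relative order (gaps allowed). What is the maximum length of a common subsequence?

7

One common subsequence of length 7: Minsk (Rae #2, Kit #2); then Porto (Rae #3, Kit #3); then Quito (Rae #4, Kit #4); then Quito (Rae #6, Kit #6); then Minsk (Rae #7, Kit #8); then Minsk (Rae #11, Kit #11); then Riga (Rae #14, Kit #12), and the DP table's final entry dp[15][12] is also 7, so no common subsequence is longer.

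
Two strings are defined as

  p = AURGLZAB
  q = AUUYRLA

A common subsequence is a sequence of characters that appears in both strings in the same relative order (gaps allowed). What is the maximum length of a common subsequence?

5

Let dp[i][j] be the LCS length of the first i characters of p and the first j characters of q. dp[i][j] = dp[i-1][j-1]+1 when the i-th and j-th characters match, else max(dp[i-1][j], dp[i][j-1]).
    ·  A  U  U  Y  R  L  A
 ·  0  0  0  0  0  0  0  0
 A  0  1  1  1  1  1  1  1
 U  0  1  2  2  2  2  2  2
 R  0  1  2  2  2  3  3  3
 G  0  1  2  2  2  3  3  3
 L  0  1  2  2  2  3  4  4
 Z  0  1  2  2  2  3  4  4
 A  0  1  2  2  2  3  4  5
 B  0  1  2  2  2  3  4  5
dp[8][7] = 5. One LCS (by backtracking along matches): AURLA.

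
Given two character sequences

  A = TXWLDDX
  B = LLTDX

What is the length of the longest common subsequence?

3

Pick T [1,3], then D [6,4], then X [7,5]; all 3 characters appear in both, in order. The LCS DP gives dp[7][5] = 3, so this is optimal.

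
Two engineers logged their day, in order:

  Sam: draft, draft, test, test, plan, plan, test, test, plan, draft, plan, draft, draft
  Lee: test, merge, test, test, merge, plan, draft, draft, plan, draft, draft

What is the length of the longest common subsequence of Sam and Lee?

Match test (Sam #3, Lee #1), then test (Sam #4, Lee #3), then test (Sam #7, Lee #4), then plan (Sam #9, Lee #6), then draft (Sam #10, Lee #8), then plan (Sam #11, Lee #9), then draft (Sam #12, Lee #10), then draft (Sam #13, Lee #11) — 8 tasks in the same relative order in both. Since dp[13][11] = 8, nothing longer is possible.

8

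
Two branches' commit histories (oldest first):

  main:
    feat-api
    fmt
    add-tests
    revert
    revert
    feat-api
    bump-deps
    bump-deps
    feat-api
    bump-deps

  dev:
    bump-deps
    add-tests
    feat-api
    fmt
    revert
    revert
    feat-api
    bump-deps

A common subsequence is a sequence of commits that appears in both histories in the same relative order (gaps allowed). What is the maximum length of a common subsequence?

Pick feat-api [1,3], fmt [2,4], revert [4,5], revert [5,6], feat-api [9,7], bump-deps [10,8]; all 6 commits appear in both, in order. The LCS DP gives dp[10][8] = 6, so this is optimal.

6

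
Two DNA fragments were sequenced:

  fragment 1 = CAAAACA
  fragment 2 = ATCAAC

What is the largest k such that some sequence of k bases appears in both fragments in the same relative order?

Taking C at fragment 1[1]=fragment 2[3] → A at fragment 1[4]=fragment 2[4] → A at fragment 1[5]=fragment 2[5] → C at fragment 1[6]=fragment 2[6] gives a common subsequence of length 4, and the DP table's final entry dp[7][6] is also 4, so no common subsequence is longer.

4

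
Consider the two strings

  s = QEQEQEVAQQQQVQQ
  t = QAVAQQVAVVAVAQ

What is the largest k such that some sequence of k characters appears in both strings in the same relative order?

7

Match Q (s #1, t #1); then Q (s #3, t #5); then Q (s #5, t #6); then V (s #7, t #10); then A (s #8, t #11); then V (s #13, t #12); then Q (s #15, t #14) — 7 characters in the same relative order in both. dp[15][14] = 7 confirms this is the maximum.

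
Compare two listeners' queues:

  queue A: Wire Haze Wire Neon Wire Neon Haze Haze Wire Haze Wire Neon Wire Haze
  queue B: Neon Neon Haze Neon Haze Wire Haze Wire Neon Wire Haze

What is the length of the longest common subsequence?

10

Taking Neon [4,1], then Neon [6,2], then Haze [7,3], then Haze [8,5], then Wire [9,6], then Haze [10,7], then Wire [11,8], then Neon [12,9], then Wire [13,10], then Haze [14,11] gives a common subsequence of length 10, and the DP table's final entry dp[14][11] is also 10, so no common subsequence is longer.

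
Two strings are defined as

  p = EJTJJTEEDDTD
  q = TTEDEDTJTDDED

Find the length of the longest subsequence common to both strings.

7

One common subsequence of length 7: E at p[1]=q[5], T at p[3]=q[7], J at p[5]=q[8], T at p[6]=q[9], D at p[9]=q[10], D at p[10]=q[11], D at p[12]=q[13]. The LCS DP gives dp[12][13] = 7, so this is optimal.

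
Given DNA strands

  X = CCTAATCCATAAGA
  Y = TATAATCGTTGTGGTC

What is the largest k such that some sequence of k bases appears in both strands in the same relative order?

7

Match T at X[3]=Y[3], A at X[4]=Y[4], A at X[5]=Y[5], T at X[6]=Y[6], C at X[7]=Y[7], T at X[10]=Y[12], G at X[13]=Y[14] — 7 bases in the same relative order in both, and the DP table's final entry dp[14][16] is also 7, so no common subsequence is longer.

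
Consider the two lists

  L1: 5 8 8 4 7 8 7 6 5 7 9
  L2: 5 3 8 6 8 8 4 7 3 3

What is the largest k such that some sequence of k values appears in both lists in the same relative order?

One common subsequence of length 5: 5 [1,1] → 8 [2,5] → 8 [3,6] → 4 [4,7] → 7 [5,8]. dp[11][10] = 5 confirms this is the maximum.

5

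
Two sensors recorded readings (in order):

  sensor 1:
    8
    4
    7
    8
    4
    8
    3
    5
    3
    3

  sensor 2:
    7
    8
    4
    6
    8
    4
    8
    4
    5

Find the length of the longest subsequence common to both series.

Let dp[i][j] be the LCS length of the first i values of sensor 1 and the first j values of sensor 2. dp[i][j] = dp[i-1][j-1]+1 when the i-th and j-th values match, else max(dp[i-1][j], dp[i][j-1]).
    ·  7  8  4  6  8  4  8  4  5
 ·  0  0  0  0  0  0  0  0  0  0
 8  0  0  1  1  1  1  1  1  1  1
 4  0  0  1  2  2  2  2  2  2  2
 7  0  1  1  2  2  2  2  2  2  2
 8  0  1  2  2  2  3  3  3  3  3
 4  0  1  2  3  3  3  4  4  4  4
 8  0  1  2  3  3  4  4  5  5  5
 3  0  1  2  3  3  4  4  5  5  5
 5  0  1  2  3  3  4  4  5  5  6
 3  0  1  2  3  3  4  4  5  5  6
 3  0  1  2  3  3  4  4  5  5  6
dp[10][9] = 6. One LCS (by backtracking along matches): 8, 4, 8, 4, 8, 5.

6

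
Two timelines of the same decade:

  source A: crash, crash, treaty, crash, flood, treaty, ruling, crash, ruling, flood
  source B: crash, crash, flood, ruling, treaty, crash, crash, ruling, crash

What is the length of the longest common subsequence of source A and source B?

6

One common subsequence of length 6: crash (source A #1, source B #1), crash (source A #2, source B #2), treaty (source A #3, source B #5), crash (source A #4, source B #7), ruling (source A #7, source B #8), crash (source A #8, source B #9). Since dp[10][9] = 6, nothing longer is possible.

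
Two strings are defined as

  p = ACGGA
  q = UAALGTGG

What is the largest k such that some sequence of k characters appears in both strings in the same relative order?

One common subsequence of length 3: A (p #1, q #3), G (p #3, q #7), G (p #4, q #8). Since dp[5][8] = 3, nothing longer is possible.

3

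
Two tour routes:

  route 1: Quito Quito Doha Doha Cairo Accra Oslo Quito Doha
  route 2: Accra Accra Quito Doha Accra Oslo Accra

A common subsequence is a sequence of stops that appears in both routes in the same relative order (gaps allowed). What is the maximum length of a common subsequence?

Match Quito [2,3], Doha [4,4], Accra [6,5], Oslo [7,6] — 4 stops in the same relative order in both, and the DP table's final entry dp[9][7] is also 4, so no common subsequence is longer.

4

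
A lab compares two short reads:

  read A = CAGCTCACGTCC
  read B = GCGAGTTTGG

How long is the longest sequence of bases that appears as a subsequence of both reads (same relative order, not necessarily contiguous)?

Match C [1,2], then A [2,4], then G [3,5], then T [5,8], then G [9,10] — 5 bases in the same relative order in both. The LCS DP gives dp[12][10] = 5, so this is optimal.

5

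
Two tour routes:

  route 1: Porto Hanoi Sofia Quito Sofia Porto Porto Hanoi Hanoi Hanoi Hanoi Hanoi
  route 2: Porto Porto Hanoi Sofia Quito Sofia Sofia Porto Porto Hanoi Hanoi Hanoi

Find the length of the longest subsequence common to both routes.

Taking Porto [1,2], then Hanoi [2,3], then Sofia [3,4], then Quito [4,5], then Sofia [5,7], then Porto [6,8], then Porto [7,9], then Hanoi [10,10], then Hanoi [11,11], then Hanoi [12,12] gives a common subsequence of length 10, and the DP table's final entry dp[12][12] is also 10, so no common subsequence is longer.

10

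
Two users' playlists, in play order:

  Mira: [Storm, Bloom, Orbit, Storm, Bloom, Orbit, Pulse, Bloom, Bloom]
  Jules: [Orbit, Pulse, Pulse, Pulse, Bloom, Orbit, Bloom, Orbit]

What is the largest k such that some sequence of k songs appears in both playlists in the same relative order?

Match Bloom at Mira[2]=Jules[5] → Orbit at Mira[3]=Jules[6] → Bloom at Mira[5]=Jules[7] → Orbit at Mira[6]=Jules[8] — 4 songs in the same relative order in both. dp[9][8] = 4 confirms this is the maximum.

4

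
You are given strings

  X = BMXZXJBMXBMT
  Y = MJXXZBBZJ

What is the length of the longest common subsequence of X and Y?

5

Let dp[i][j] be the LCS length of the first i characters of X and the first j characters of Y. dp[i][j] = dp[i-1][j-1]+1 when the i-th and j-th characters match, else max(dp[i-1][j], dp[i][j-1]).
    ·  M  J  X  X  Z  B  B  Z  J
 ·  0  0  0  0  0  0  0  0  0  0
 B  0  0  0  0  0  0  1  1  1  1
 M  0  1  1  1  1  1  1  1  1  1
 X  0  1  1  2  2  2  2  2  2  2
 Z  0  1  1  2  2  3  3  3  3  3
 X  0  1  1  2  3  3  3  3  3  3
 J  0  1  2  2  3  3  3  3  3  4
 B  0  1  2  2  3  3  4  4  4  4
 M  0  1  2  2  3  3  4  4  4  4
 X  0  1  2  3  3  3  4  4  4  4
 B  0  1  2  3  3  3  4  5  5  5
 M  0  1  2  3  3  3  4  5  5  5
 T  0  1  2  3  3  3  4  5  5  5
dp[12][9] = 5. One LCS (by backtracking along matches): MXZBB.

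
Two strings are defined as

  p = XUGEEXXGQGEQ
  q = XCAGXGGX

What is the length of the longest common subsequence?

5

One common subsequence of length 5: X (p #1, q #1), then G (p #3, q #4), then X (p #7, q #5), then G (p #8, q #6), then G (p #10, q #7), and the DP table's final entry dp[12][8] is also 5, so no common subsequence is longer.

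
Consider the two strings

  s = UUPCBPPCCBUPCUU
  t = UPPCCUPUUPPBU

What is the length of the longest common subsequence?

Pick U (s #2, t #1), P (s #6, t #2), P (s #7, t #3), C (s #8, t #4), C (s #9, t #5), U (s #11, t #6), P (s #12, t #7), U (s #14, t #9), U (s #15, t #13); all 9 characters appear in both, in order. The LCS DP gives dp[15][13] = 9, so this is optimal.

9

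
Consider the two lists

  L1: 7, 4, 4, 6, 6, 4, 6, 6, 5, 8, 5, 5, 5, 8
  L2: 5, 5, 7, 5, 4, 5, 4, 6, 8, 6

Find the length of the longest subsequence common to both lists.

5

Match 7 at L1[1]=L2[3], 4 at L1[2]=L2[5], 4 at L1[3]=L2[7], 6 at L1[4]=L2[8], 6 at L1[8]=L2[10] — 5 values in the same relative order in both. The LCS DP gives dp[14][10] = 5, so this is optimal.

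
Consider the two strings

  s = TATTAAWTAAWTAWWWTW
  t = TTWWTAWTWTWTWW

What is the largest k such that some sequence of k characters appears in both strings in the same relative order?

11

Match T at s[1]=t[1]; then T at s[3]=t[2]; then T at s[4]=t[5]; then A at s[6]=t[6]; then W at s[7]=t[7]; then T at s[8]=t[8]; then W at s[11]=t[9]; then T at s[12]=t[10]; then W at s[14]=t[11]; then W at s[16]=t[13]; then W at s[18]=t[14] — 11 characters in the same relative order in both. The LCS DP gives dp[18][14] = 11, so this is optimal.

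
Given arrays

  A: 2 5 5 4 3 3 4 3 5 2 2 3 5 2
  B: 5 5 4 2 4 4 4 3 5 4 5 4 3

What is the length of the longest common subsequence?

Pick 5 [2,1], 5 [3,2], 4 [4,7], 3 [5,8], 4 [7,10], 5 [9,11], 3 [12,13]; all 7 values appear in both, in order, and the DP table's final entry dp[14][13] is also 7, so no common subsequence is longer.

7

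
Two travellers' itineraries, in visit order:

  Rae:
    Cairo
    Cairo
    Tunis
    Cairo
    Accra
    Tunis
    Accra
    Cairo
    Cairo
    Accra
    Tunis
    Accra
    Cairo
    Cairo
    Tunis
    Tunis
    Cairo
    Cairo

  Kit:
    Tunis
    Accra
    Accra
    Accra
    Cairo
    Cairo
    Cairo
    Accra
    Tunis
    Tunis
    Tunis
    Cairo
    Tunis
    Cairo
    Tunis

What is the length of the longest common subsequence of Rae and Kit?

11

One common subsequence of length 11: Tunis (Rae #3, Kit #1), then Accra (Rae #5, Kit #3), then Accra (Rae #7, Kit #4), then Cairo (Rae #8, Kit #6), then Cairo (Rae #9, Kit #7), then Accra (Rae #10, Kit #8), then Tunis (Rae #11, Kit #9), then Tunis (Rae #15, Kit #10), then Tunis (Rae #16, Kit #11), then Cairo (Rae #17, Kit #12), then Cairo (Rae #18, Kit #14). The LCS DP gives dp[18][15] = 11, so this is optimal.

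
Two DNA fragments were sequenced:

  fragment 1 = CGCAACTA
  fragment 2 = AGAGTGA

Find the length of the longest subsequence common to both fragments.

4

Match G at fragment 1[2]=fragment 2[2], then A at fragment 1[4]=fragment 2[3], then T at fragment 1[7]=fragment 2[5], then A at fragment 1[8]=fragment 2[7] — 4 bases in the same relative order in both. The LCS DP gives dp[8][7] = 4, so this is optimal.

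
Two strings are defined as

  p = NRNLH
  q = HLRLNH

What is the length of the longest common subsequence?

Let dp[i][j] be the LCS length of the first i characters of p and the first j characters of q. dp[i][j] = dp[i-1][j-1]+1 when the i-th and j-th characters match, else max(dp[i-1][j], dp[i][j-1]).
    ·  H  L  R  L  N  H
 ·  0  0  0  0  0  0  0
 N  0  0  0  0  0  1  1
 R  0  0  0  1  1  1  1
 N  0  0  0  1  1  2  2
 L  0  0  1  1  2  2  2
 H  0  1  1  1  2  2  3
dp[5][6] = 3. One LCS (by backtracking along matches): RNH.

3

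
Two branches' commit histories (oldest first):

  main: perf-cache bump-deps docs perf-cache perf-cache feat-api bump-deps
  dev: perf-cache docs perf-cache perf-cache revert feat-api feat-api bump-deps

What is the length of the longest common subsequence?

6

Pick perf-cache (main #1, dev #1) → docs (main #3, dev #2) → perf-cache (main #4, dev #3) → perf-cache (main #5, dev #4) → feat-api (main #6, dev #7) → bump-deps (main #7, dev #8); all 6 commits appear in both, in order. Since dp[7][8] = 6, nothing longer is possible.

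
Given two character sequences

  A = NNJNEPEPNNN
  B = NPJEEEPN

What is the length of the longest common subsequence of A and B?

6

Let dp[i][j] be the LCS length of the first i characters of A and the first j characters of B. dp[i][j] = dp[i-1][j-1]+1 when the i-th and j-th characters match, else max(dp[i-1][j], dp[i][j-1]).
    ·  N  P  J  E  E  E  P  N
 ·  0  0  0  0  0  0  0  0  0
 N  0  1  1  1  1  1  1  1  1
 N  0  1  1  1  1  1  1  1  2
 J  0  1  1  2  2  2  2  2  2
 N  0  1  1  2  2  2  2  2  3
 E  0  1  1  2  3  3  3  3  3
 P  0  1  2  2  3  3  3  4  4
 E  0  1  2  2  3  4  4  4  4
 P  0  1  2  2  3  4  4  5  5
 N  0  1  2  2  3  4  4  5  6
 N  0  1  2  2  3  4  4  5  6
 N  0  1  2  2  3  4  4  5  6
dp[11][8] = 6. One LCS (by backtracking along matches): NJEEPN.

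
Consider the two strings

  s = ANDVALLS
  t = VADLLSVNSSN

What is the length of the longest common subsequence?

5

Match A (s #1, t #2), then D (s #3, t #3), then L (s #6, t #4), then L (s #7, t #5), then S (s #8, t #10) — 5 characters in the same relative order in both. dp[8][11] = 5 confirms this is the maximum.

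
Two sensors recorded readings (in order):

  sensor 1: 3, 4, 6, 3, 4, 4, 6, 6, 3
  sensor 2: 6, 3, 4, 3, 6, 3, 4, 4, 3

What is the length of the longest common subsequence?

One common subsequence of length 7: 3 [1,2], 4 [2,3], 6 [3,5], 3 [4,6], 4 [5,7], 4 [6,8], 3 [9,9]. dp[9][9] = 7 confirms this is the maximum.

7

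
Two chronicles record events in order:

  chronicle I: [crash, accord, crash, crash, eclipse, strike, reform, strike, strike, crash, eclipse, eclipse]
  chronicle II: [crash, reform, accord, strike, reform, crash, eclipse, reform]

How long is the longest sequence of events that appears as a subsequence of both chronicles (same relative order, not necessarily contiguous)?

Taking crash [1,1], accord [2,3], strike [6,4], reform [7,5], crash [10,6], eclipse [11,7] gives a common subsequence of length 6. The LCS DP gives dp[12][8] = 6, so this is optimal.

6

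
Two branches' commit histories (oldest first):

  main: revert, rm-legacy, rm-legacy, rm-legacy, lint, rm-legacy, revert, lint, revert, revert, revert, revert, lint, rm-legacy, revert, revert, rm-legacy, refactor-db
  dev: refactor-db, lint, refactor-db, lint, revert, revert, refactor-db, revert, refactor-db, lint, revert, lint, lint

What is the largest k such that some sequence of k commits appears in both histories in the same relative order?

Match lint [5,2] → lint [8,4] → revert [9,5] → revert [10,6] → revert [11,8] → revert [12,11] → lint [13,13] — 7 commits in the same relative order in both, and the DP table's final entry dp[18][13] is also 7, so no common subsequence is longer.

7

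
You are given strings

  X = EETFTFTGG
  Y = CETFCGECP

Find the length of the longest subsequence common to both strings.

Pick E [2,2]; then T [3,3]; then F [4,4]; then G [8,6]; all 4 characters appear in both, in order. Since dp[9][9] = 4, nothing longer is possible.

4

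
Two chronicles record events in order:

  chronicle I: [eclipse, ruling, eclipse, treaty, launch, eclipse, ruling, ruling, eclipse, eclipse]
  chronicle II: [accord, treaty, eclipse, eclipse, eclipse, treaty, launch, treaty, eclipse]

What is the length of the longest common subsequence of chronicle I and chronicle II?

5

Taking eclipse [1,4], then eclipse [3,5], then treaty [4,6], then launch [5,7], then eclipse [10,9] gives a common subsequence of length 5. dp[10][9] = 5 confirms this is the maximum.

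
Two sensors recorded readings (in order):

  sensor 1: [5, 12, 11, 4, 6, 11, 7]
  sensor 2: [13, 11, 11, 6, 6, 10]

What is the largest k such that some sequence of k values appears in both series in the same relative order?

Pick 11 at sensor 1[3]=sensor 2[3] → 6 at sensor 1[5]=sensor 2[5]; all 2 values appear in both, in order. The LCS DP gives dp[7][6] = 2, so this is optimal.

2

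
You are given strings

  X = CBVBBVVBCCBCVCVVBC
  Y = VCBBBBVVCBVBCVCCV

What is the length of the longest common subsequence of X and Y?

12

Pick C [1,2]; then B [2,4]; then B [4,5]; then B [5,6]; then V [6,7]; then V [7,8]; then B [8,10]; then B [11,12]; then C [12,13]; then V [13,14]; then C [14,16]; then V [16,17]; all 12 characters appear in both, in order. dp[18][17] = 12 confirms this is the maximum.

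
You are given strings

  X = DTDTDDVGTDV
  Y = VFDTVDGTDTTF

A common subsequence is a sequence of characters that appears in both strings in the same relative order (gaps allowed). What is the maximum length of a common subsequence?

6

Let dp[i][j] be the LCS length of the first i characters of X and the first j characters of Y. dp[i][j] = dp[i-1][j-1]+1 when the i-th and j-th characters match, else max(dp[i-1][j], dp[i][j-1]).
    ·  V  F  D  T  V  D  G  T  D  T  T  F
 ·  0  0  0  0  0  0  0  0  0  0  0  0  0
 D  0  0  0  1  1  1  1  1  1  1  1  1  1
 T  0  0  0  1  2  2  2  2  2  2  2  2  2
 D  0  0  0  1  2  2  3  3  3  3  3  3  3
 T  0  0  0  1  2  2  3  3  4  4  4  4  4
 D  0  0  0  1  2  2  3  3  4  5  5  5  5
 D  0  0  0  1  2  2  3  3  4  5  5  5  5
 V  0  1  1  1  2  3  3  3  4  5  5  5  5
 G  0  1  1  1  2  3  3  4  4  5  5  5  5
 T  0  1  1  1  2  3  3  4  5  5  6  6  6
 D  0  1  1  2  2  3  4  4  5  6  6  6  6
 V  0  1  1  2  2  3  4  4  5  6  6  6  6
dp[11][12] = 6. One LCS (by backtracking along matches): DTDTDT.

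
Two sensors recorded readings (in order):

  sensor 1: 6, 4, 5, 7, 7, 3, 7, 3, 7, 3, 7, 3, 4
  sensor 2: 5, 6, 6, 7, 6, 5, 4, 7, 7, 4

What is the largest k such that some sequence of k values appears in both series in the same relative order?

5

Match 6 at sensor 1[1]=sensor 2[5], 4 at sensor 1[2]=sensor 2[7], 7 at sensor 1[9]=sensor 2[8], 7 at sensor 1[11]=sensor 2[9], 4 at sensor 1[13]=sensor 2[10] — 5 values in the same relative order in both. The LCS DP gives dp[13][10] = 5, so this is optimal.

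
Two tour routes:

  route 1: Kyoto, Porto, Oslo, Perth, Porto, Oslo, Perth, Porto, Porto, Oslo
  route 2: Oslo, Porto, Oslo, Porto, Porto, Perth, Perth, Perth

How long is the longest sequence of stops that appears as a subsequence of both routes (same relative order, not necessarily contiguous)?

5

Taking Oslo at route 1[3]=route 2[1]; then Porto at route 1[5]=route 2[2]; then Oslo at route 1[6]=route 2[3]; then Porto at route 1[8]=route 2[4]; then Porto at route 1[9]=route 2[5] gives a common subsequence of length 5, and the DP table's final entry dp[10][8] is also 5, so no common subsequence is longer.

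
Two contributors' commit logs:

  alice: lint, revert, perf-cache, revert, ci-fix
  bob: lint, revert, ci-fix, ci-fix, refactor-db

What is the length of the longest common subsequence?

Pick lint [1,1], revert [2,2], ci-fix [5,4]; all 3 commits appear in both, in order. dp[5][5] = 3 confirms this is the maximum.

3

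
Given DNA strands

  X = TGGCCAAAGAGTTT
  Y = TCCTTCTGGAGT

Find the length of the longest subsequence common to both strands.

Pick T [1,1], then C [4,3], then C [5,6], then G [9,9], then A [10,10], then G [11,11], then T [14,12]; all 7 bases appear in both, in order. Since dp[14][12] = 7, nothing longer is possible.

7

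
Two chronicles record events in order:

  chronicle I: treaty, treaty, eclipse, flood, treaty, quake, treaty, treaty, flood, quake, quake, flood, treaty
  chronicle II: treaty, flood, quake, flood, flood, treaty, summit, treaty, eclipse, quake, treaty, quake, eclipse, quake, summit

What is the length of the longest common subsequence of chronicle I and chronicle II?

Taking treaty [1,6], then treaty [2,8], then eclipse [3,9], then quake [6,10], then treaty [8,11], then quake [10,12], then quake [11,14] gives a common subsequence of length 7. dp[13][15] = 7 confirms this is the maximum.

7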